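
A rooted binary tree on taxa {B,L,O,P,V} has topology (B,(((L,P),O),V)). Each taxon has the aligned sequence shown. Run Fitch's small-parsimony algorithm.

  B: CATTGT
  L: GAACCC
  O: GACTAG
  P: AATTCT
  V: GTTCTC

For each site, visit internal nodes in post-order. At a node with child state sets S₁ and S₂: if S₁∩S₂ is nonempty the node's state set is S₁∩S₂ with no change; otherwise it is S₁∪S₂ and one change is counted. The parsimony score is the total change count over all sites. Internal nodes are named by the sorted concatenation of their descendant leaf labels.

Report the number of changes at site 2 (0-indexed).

[col 0] LP: children L:{G}, P:{A} ∪→ {A,G}; cost 1
[col 0] LOP: children LP:{A,G}, O:{G} ∩→ {G}; cost 0
[col 0] LOPV: children LOP:{G}, V:{G} ∩→ {G}; cost 0
[col 0] BLOPV: children B:{C}, LOPV:{G} ∪→ {C,G}; cost 1
[col 1] LP: children L:{A}, P:{A} ∩→ {A}; cost 0
[col 1] LOP: children LP:{A}, O:{A} ∩→ {A}; cost 0
[col 1] LOPV: children LOP:{A}, V:{T} ∪→ {A,T}; cost 1
[col 1] BLOPV: children B:{A}, LOPV:{A,T} ∩→ {A}; cost 0
[col 2] LP: children L:{A}, P:{T} ∪→ {A,T}; cost 1
[col 2] LOP: children LP:{A,T}, O:{C} ∪→ {A,C,T}; cost 1
[col 2] LOPV: children LOP:{A,C,T}, V:{T} ∩→ {T}; cost 0
[col 2] BLOPV: children B:{T}, LOPV:{T} ∩→ {T}; cost 0
[col 3] LP: children L:{C}, P:{T} ∪→ {C,T}; cost 1
[col 3] LOP: children LP:{C,T}, O:{T} ∩→ {T}; cost 0
[col 3] LOPV: children LOP:{T}, V:{C} ∪→ {C,T}; cost 1
[col 3] BLOPV: children B:{T}, LOPV:{C,T} ∩→ {T}; cost 0
[col 4] LP: children L:{C}, P:{C} ∩→ {C}; cost 0
[col 4] LOP: children LP:{C}, O:{A} ∪→ {A,C}; cost 1
[col 4] LOPV: children LOP:{A,C}, V:{T} ∪→ {A,C,T}; cost 1
[col 4] BLOPV: children B:{G}, LOPV:{A,C,T} ∪→ {A,C,G,T}; cost 1
[col 5] LP: children L:{C}, P:{T} ∪→ {C,T}; cost 1
[col 5] LOP: children LP:{C,T}, O:{G} ∪→ {C,G,T}; cost 1
[col 5] LOPV: children LOP:{C,G,T}, V:{C} ∩→ {C}; cost 0
[col 5] BLOPV: children B:{T}, LOPV:{C} ∪→ {C,T}; cost 1
per-site changes: [2, 1, 2, 2, 3, 3]; total = 13

2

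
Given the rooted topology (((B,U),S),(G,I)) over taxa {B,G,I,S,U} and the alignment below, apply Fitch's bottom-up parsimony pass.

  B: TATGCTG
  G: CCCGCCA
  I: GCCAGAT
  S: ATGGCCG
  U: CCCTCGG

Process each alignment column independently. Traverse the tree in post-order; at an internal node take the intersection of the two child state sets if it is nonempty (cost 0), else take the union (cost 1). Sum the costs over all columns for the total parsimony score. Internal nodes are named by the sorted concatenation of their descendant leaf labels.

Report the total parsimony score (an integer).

[col 0] BU: children B:{T}, U:{C} ∪→ {C,T}; cost 1
[col 0] BSU: children BU:{C,T}, S:{A} ∪→ {A,C,T}; cost 1
[col 0] GI: children G:{C}, I:{G} ∪→ {C,G}; cost 1
[col 0] BGISU: children BSU:{A,C,T}, GI:{C,G} ∩→ {C}; cost 0
[col 1] BU: children B:{A}, U:{C} ∪→ {A,C}; cost 1
[col 1] BSU: children BU:{A,C}, S:{T} ∪→ {A,C,T}; cost 1
[col 1] GI: children G:{C}, I:{C} ∩→ {C}; cost 0
[col 1] BGISU: children BSU:{A,C,T}, GI:{C} ∩→ {C}; cost 0
[col 2] BU: children B:{T}, U:{C} ∪→ {C,T}; cost 1
[col 2] BSU: children BU:{C,T}, S:{G} ∪→ {C,G,T}; cost 1
[col 2] GI: children G:{C}, I:{C} ∩→ {C}; cost 0
[col 2] BGISU: children BSU:{C,G,T}, GI:{C} ∩→ {C}; cost 0
[col 3] BU: children B:{G}, U:{T} ∪→ {G,T}; cost 1
[col 3] BSU: children BU:{G,T}, S:{G} ∩→ {G}; cost 0
[col 3] GI: children G:{G}, I:{A} ∪→ {A,G}; cost 1
[col 3] BGISU: children BSU:{G}, GI:{A,G} ∩→ {G}; cost 0
[col 4] BU: children B:{C}, U:{C} ∩→ {C}; cost 0
[col 4] BSU: children BU:{C}, S:{C} ∩→ {C}; cost 0
[col 4] GI: children G:{C}, I:{G} ∪→ {C,G}; cost 1
[col 4] BGISU: children BSU:{C}, GI:{C,G} ∩→ {C}; cost 0
[col 5] BU: children B:{T}, U:{G} ∪→ {G,T}; cost 1
[col 5] BSU: children BU:{G,T}, S:{C} ∪→ {C,G,T}; cost 1
[col 5] GI: children G:{C}, I:{A} ∪→ {A,C}; cost 1
[col 5] BGISU: children BSU:{C,G,T}, GI:{A,C} ∩→ {C}; cost 0
[col 6] BU: children B:{G}, U:{G} ∩→ {G}; cost 0
[col 6] BSU: children BU:{G}, S:{G} ∩→ {G}; cost 0
[col 6] GI: children G:{A}, I:{T} ∪→ {A,T}; cost 1
[col 6] BGISU: children BSU:{G}, GI:{A,T} ∪→ {A,G,T}; cost 1
per-site changes: [3, 2, 2, 2, 1, 3, 2]; total = 15

15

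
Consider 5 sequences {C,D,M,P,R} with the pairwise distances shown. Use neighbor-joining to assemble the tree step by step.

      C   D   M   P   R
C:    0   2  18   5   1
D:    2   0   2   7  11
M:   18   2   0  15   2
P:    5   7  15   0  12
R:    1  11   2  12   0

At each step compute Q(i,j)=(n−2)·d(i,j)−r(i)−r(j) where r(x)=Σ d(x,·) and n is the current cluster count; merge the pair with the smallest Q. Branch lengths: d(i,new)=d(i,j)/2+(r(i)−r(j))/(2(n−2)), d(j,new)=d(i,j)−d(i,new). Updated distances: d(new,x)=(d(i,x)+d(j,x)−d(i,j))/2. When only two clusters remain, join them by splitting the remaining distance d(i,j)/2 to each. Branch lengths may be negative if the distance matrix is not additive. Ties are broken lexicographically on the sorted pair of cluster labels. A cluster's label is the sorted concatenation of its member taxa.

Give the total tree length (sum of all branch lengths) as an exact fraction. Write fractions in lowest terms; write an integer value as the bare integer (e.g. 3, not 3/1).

step 1: merge (M,R) at d=2, Q=-57; branch lengths M→17/6, R→-5/6; new cluster MR
  updated: d(C,MR)=17/2, d(D,MR)=11/2, d(MR,P)=25/2
step 2: merge (C,P) at d=5, Q=-30; branch lengths C→1/4, P→19/4; new cluster CP
  updated: d(CP,D)=2, d(CP,MR)=8
step 3: merge (CP,D) at d=2, Q=-31/2; branch lengths CP→9/4, D→-1/4; new cluster CDP
  updated: d(CDP,MR)=23/4
step 4: merge (CDP,MR) at d=23/4; branch lengths CDP→23/8, MR→23/8; new cluster CDMPR
final tree: (((C:1/4,P:19/4):9/4,D:-1/4):23/8,(M:17/6,R:-5/6):23/8)
total length: 59/4

59/4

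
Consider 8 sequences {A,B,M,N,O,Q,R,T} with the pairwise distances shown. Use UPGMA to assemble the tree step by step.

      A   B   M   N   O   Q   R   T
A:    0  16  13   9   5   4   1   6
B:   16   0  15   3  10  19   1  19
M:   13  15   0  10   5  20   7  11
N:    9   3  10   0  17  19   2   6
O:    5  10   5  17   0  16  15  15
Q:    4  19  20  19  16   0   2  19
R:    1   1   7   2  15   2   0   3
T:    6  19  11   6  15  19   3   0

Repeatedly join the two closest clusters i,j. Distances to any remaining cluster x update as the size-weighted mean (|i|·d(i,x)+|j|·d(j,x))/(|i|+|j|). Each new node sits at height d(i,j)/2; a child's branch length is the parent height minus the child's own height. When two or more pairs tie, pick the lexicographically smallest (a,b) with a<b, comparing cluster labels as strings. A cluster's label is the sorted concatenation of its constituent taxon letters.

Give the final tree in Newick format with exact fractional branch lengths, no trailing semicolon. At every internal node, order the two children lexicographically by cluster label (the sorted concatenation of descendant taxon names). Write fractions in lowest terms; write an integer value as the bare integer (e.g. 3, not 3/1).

(((((A:1/2,R:1/2):1,Q:3/2):19/6,T:14/3):49/48,(B:3/2,N:3/2):67/16):35/48,(M:5/2,O:5/2):47/12)

step 1: merge (A,R) at d=1; branch lengths A→1/2, R→1/2; new cluster AR
  updated: d(AR,B)=17/2, d(AR,M)=10, d(AR,N)=11/2, d(AR,O)=10, d(AR,Q)=3, d(AR,T)=9/2
step 2: merge (AR,Q) at d=3; branch lengths AR→1, Q→3/2; new cluster AQR
  updated: d(AQR,B)=12, d(AQR,M)=40/3, d(AQR,N)=10, d(AQR,O)=12, d(AQR,T)=28/3
step 3: merge (B,N) at d=3; branch lengths B→3/2, N→3/2; new cluster BN
  updated: d(AQR,BN)=11, d(BN,M)=25/2, d(BN,O)=27/2, d(BN,T)=25/2
step 4: merge (M,O) at d=5; branch lengths M→5/2, O→5/2; new cluster MO
  updated: d(AQR,MO)=38/3, d(BN,MO)=13, d(MO,T)=13
step 5: merge (AQR,T) at d=28/3; branch lengths AQR→19/6, T→14/3; new cluster AQRT
  updated: d(AQRT,BN)=91/8, d(AQRT,MO)=51/4
step 6: merge (AQRT,BN) at d=91/8; branch lengths AQRT→49/48, BN→67/16; new cluster ABNQRT
  updated: d(ABNQRT,MO)=77/6
step 7: merge (ABNQRT,MO) at d=77/6; branch lengths ABNQRT→35/48, MO→47/12; new cluster ABMNOQRT
final tree: (((((A:1/2,R:1/2):1,Q:3/2):19/6,T:14/3):49/48,(B:3/2,N:3/2):67/16):35/48,(M:5/2,O:5/2):47/12)
total length: 467/16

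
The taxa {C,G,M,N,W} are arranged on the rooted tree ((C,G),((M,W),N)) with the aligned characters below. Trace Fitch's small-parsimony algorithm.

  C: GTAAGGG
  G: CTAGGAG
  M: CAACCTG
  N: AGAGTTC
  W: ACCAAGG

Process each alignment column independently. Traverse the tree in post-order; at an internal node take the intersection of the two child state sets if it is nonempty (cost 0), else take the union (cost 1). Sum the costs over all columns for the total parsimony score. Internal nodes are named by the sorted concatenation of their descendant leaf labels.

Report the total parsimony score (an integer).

CG@0: {G} ∪ {C} = {C,G} (union, +1)
MW@0: {C} ∪ {A} = {A,C} (union, +1)
MNW@0: {A,C} ∩ {A} = {A} (intersection, +0)
CGMNW@0: {C,G} ∪ {A} = {A,C,G} (union, +1)
CG@1: {T} ∩ {T} = {T} (intersection, +0)
MW@1: {A} ∪ {C} = {A,C} (union, +1)
MNW@1: {A,C} ∪ {G} = {A,C,G} (union, +1)
CGMNW@1: {T} ∪ {A,C,G} = {A,C,G,T} (union, +1)
CG@2: {A} ∩ {A} = {A} (intersection, +0)
MW@2: {A} ∪ {C} = {A,C} (union, +1)
MNW@2: {A,C} ∩ {A} = {A} (intersection, +0)
CGMNW@2: {A} ∩ {A} = {A} (intersection, +0)
CG@3: {A} ∪ {G} = {A,G} (union, +1)
MW@3: {C} ∪ {A} = {A,C} (union, +1)
MNW@3: {A,C} ∪ {G} = {A,C,G} (union, +1)
CGMNW@3: {A,G} ∩ {A,C,G} = {A,G} (intersection, +0)
CG@4: {G} ∩ {G} = {G} (intersection, +0)
MW@4: {C} ∪ {A} = {A,C} (union, +1)
MNW@4: {A,C} ∪ {T} = {A,C,T} (union, +1)
CGMNW@4: {G} ∪ {A,C,T} = {A,C,G,T} (union, +1)
CG@5: {G} ∪ {A} = {A,G} (union, +1)
MW@5: {T} ∪ {G} = {G,T} (union, +1)
MNW@5: {G,T} ∩ {T} = {T} (intersection, +0)
CGMNW@5: {A,G} ∪ {T} = {A,G,T} (union, +1)
CG@6: {G} ∩ {G} = {G} (intersection, +0)
MW@6: {G} ∩ {G} = {G} (intersection, +0)
MNW@6: {G} ∪ {C} = {C,G} (union, +1)
CGMNW@6: {G} ∩ {C,G} = {G} (intersection, +0)
per-site changes: [3, 3, 1, 3, 3, 3, 1]; total = 17

17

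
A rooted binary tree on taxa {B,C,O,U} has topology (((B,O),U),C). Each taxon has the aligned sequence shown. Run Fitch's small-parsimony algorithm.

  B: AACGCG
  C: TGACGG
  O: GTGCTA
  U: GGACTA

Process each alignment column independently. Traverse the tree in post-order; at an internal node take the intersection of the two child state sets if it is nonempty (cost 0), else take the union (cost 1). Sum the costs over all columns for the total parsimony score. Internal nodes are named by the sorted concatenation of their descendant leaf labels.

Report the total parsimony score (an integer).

[col 0] BO: children B:{A}, O:{G} ∪→ {A,G}; cost 1
[col 0] BOU: children BO:{A,G}, U:{G} ∩→ {G}; cost 0
[col 0] BCOU: children BOU:{G}, C:{T} ∪→ {G,T}; cost 1
[col 1] BO: children B:{A}, O:{T} ∪→ {A,T}; cost 1
[col 1] BOU: children BO:{A,T}, U:{G} ∪→ {A,G,T}; cost 1
[col 1] BCOU: children BOU:{A,G,T}, C:{G} ∩→ {G}; cost 0
[col 2] BO: children B:{C}, O:{G} ∪→ {C,G}; cost 1
[col 2] BOU: children BO:{C,G}, U:{A} ∪→ {A,C,G}; cost 1
[col 2] BCOU: children BOU:{A,C,G}, C:{A} ∩→ {A}; cost 0
[col 3] BO: children B:{G}, O:{C} ∪→ {C,G}; cost 1
[col 3] BOU: children BO:{C,G}, U:{C} ∩→ {C}; cost 0
[col 3] BCOU: children BOU:{C}, C:{C} ∩→ {C}; cost 0
[col 4] BO: children B:{C}, O:{T} ∪→ {C,T}; cost 1
[col 4] BOU: children BO:{C,T}, U:{T} ∩→ {T}; cost 0
[col 4] BCOU: children BOU:{T}, C:{G} ∪→ {G,T}; cost 1
[col 5] BO: children B:{G}, O:{A} ∪→ {A,G}; cost 1
[col 5] BOU: children BO:{A,G}, U:{A} ∩→ {A}; cost 0
[col 5] BCOU: children BOU:{A}, C:{G} ∪→ {A,G}; cost 1
per-site changes: [2, 2, 2, 1, 2, 2]; total = 11

11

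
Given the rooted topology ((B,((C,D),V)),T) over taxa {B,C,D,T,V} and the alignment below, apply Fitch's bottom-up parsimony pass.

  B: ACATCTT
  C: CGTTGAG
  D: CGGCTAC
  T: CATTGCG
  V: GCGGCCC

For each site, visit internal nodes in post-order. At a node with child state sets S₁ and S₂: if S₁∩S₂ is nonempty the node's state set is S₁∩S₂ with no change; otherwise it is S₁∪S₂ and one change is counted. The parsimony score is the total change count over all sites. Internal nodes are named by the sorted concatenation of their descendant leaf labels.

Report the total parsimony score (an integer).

[col 0] CD: children C:{C}, D:{C} ∩→ {C}; cost 0
[col 0] CDV: children CD:{C}, V:{G} ∪→ {C,G}; cost 1
[col 0] BCDV: children B:{A}, CDV:{C,G} ∪→ {A,C,G}; cost 1
[col 0] BCDTV: children BCDV:{A,C,G}, T:{C} ∩→ {C}; cost 0
[col 1] CD: children C:{G}, D:{G} ∩→ {G}; cost 0
[col 1] CDV: children CD:{G}, V:{C} ∪→ {C,G}; cost 1
[col 1] BCDV: children B:{C}, CDV:{C,G} ∩→ {C}; cost 0
[col 1] BCDTV: children BCDV:{C}, T:{A} ∪→ {A,C}; cost 1
[col 2] CD: children C:{T}, D:{G} ∪→ {G,T}; cost 1
[col 2] CDV: children CD:{G,T}, V:{G} ∩→ {G}; cost 0
[col 2] BCDV: children B:{A}, CDV:{G} ∪→ {A,G}; cost 1
[col 2] BCDTV: children BCDV:{A,G}, T:{T} ∪→ {A,G,T}; cost 1
[col 3] CD: children C:{T}, D:{C} ∪→ {C,T}; cost 1
[col 3] CDV: children CD:{C,T}, V:{G} ∪→ {C,G,T}; cost 1
[col 3] BCDV: children B:{T}, CDV:{C,G,T} ∩→ {T}; cost 0
[col 3] BCDTV: children BCDV:{T}, T:{T} ∩→ {T}; cost 0
[col 4] CD: children C:{G}, D:{T} ∪→ {G,T}; cost 1
[col 4] CDV: children CD:{G,T}, V:{C} ∪→ {C,G,T}; cost 1
[col 4] BCDV: children B:{C}, CDV:{C,G,T} ∩→ {C}; cost 0
[col 4] BCDTV: children BCDV:{C}, T:{G} ∪→ {C,G}; cost 1
[col 5] CD: children C:{A}, D:{A} ∩→ {A}; cost 0
[col 5] CDV: children CD:{A}, V:{C} ∪→ {A,C}; cost 1
[col 5] BCDV: children B:{T}, CDV:{A,C} ∪→ {A,C,T}; cost 1
[col 5] BCDTV: children BCDV:{A,C,T}, T:{C} ∩→ {C}; cost 0
[col 6] CD: children C:{G}, D:{C} ∪→ {C,G}; cost 1
[col 6] CDV: children CD:{C,G}, V:{C} ∩→ {C}; cost 0
[col 6] BCDV: children B:{T}, CDV:{C} ∪→ {C,T}; cost 1
[col 6] BCDTV: children BCDV:{C,T}, T:{G} ∪→ {C,G,T}; cost 1
per-site changes: [2, 2, 3, 2, 3, 2, 3]; total = 17

17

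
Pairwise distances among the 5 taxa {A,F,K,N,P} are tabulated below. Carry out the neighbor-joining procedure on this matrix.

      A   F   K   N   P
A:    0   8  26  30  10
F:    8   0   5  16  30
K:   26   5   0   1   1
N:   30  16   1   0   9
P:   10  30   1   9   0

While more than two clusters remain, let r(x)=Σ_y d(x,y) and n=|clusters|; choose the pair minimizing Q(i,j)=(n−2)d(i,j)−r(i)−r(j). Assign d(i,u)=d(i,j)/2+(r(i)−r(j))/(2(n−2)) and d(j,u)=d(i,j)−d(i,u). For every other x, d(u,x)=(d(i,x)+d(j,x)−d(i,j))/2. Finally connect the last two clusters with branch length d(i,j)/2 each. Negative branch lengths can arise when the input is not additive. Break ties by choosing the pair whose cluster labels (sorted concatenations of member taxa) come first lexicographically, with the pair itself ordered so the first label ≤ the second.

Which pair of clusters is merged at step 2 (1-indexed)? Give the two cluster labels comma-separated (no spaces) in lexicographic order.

AF,P

1. join A+F (d=8, Q=-109) ⇒ AF; edges |A|=13/2, |F|=3/2
  updated: d(AF,K)=23/2, d(AF,N)=19, d(AF,P)=16
2. join AF+P (d=16, Q=-81/2) ⇒ AFP; edges |AF|=105/8, |P|=23/8
  updated: d(AFP,K)=-7/4, d(AFP,N)=6
3. join AFP+K (d=-7/4, Q=-21/4) ⇒ AFKP; edges |AFP|=13/8, |K|=-27/8
  updated: d(AFKP,N)=35/8
4. join AFKP+N (d=35/8) ⇒ AFKNP; edges |AFKP|=35/16, |N|=35/16
final tree: ((((A:13/2,F:3/2):105/8,P:23/8):13/8,K:-27/8):35/16,N:35/16)
total length: 213/8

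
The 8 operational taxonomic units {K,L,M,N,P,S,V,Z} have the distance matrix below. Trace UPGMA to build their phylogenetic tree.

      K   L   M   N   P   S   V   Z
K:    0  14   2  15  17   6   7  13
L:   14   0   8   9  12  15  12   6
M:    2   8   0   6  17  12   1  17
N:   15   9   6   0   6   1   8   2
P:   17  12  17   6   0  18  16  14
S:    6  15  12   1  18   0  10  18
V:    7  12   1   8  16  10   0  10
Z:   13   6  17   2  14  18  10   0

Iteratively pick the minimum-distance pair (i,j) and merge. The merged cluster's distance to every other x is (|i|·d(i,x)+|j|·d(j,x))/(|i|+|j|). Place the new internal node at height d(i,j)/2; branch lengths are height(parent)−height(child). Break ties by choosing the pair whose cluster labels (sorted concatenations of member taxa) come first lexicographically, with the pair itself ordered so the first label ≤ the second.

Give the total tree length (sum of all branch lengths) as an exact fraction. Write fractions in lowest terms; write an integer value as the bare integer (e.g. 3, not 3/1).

iteration 1: select M,V (d=1); attach at lengths (1/2, 1/2); label the merged cluster MV
  updated: d(K,MV)=9/2, d(L,MV)=10, d(MV,N)=7, d(MV,P)=33/2, d(MV,S)=11, d(MV,Z)=27/2
iteration 2: select N,S (d=1); attach at lengths (1/2, 1/2); label the merged cluster NS
  updated: d(K,NS)=21/2, d(L,NS)=12, d(MV,NS)=9, d(NS,P)=12, d(NS,Z)=10
iteration 3: select K,MV (d=9/2); attach at lengths (9/4, 7/4); label the merged cluster KMV
  updated: d(KMV,L)=34/3, d(KMV,NS)=19/2, d(KMV,P)=50/3, d(KMV,Z)=40/3
iteration 4: select L,Z (d=6); attach at lengths (3, 3); label the merged cluster LZ
  updated: d(KMV,LZ)=37/3, d(LZ,NS)=11, d(LZ,P)=13
iteration 5: select KMV,NS (d=19/2); attach at lengths (5/2, 17/4); label the merged cluster KMNSV
  updated: d(KMNSV,LZ)=59/5, d(KMNSV,P)=74/5
iteration 6: select KMNSV,LZ (d=59/5); attach at lengths (23/20, 29/10); label the merged cluster KLMNSVZ
  updated: d(KLMNSVZ,P)=100/7
iteration 7: select KLMNSVZ,P (d=100/7); attach at lengths (87/70, 50/7); label the merged cluster KLMNPSVZ
final tree: ((((K:9/4,(M:1/2,V:1/2):7/4):5/2,(N:1/2,S:1/2):17/4):23/20,(L:3,Z:3):29/10):87/70,P:50/7)
total length: 2183/70

2183/70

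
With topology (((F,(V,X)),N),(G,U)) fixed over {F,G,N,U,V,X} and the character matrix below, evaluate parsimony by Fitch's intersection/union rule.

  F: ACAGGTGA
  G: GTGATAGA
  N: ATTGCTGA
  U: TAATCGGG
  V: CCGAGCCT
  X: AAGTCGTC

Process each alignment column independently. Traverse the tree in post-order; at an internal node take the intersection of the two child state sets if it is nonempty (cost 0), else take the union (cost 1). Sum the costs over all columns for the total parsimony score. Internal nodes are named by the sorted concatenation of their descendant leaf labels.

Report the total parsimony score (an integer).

25

VX@0: {C} ∪ {A} = {A,C} (union, +1)
FVX@0: {A} ∩ {A,C} = {A} (intersection, +0)
FNVX@0: {A} ∩ {A} = {A} (intersection, +0)
GU@0: {G} ∪ {T} = {G,T} (union, +1)
FGNUVX@0: {A} ∪ {G,T} = {A,G,T} (union, +1)
VX@1: {C} ∪ {A} = {A,C} (union, +1)
FVX@1: {C} ∩ {A,C} = {C} (intersection, +0)
FNVX@1: {C} ∪ {T} = {C,T} (union, +1)
GU@1: {T} ∪ {A} = {A,T} (union, +1)
FGNUVX@1: {C,T} ∩ {A,T} = {T} (intersection, +0)
VX@2: {G} ∩ {G} = {G} (intersection, +0)
FVX@2: {A} ∪ {G} = {A,G} (union, +1)
FNVX@2: {A,G} ∪ {T} = {A,G,T} (union, +1)
GU@2: {G} ∪ {A} = {A,G} (union, +1)
FGNUVX@2: {A,G,T} ∩ {A,G} = {A,G} (intersection, +0)
VX@3: {A} ∪ {T} = {A,T} (union, +1)
FVX@3: {G} ∪ {A,T} = {A,G,T} (union, +1)
FNVX@3: {A,G,T} ∩ {G} = {G} (intersection, +0)
GU@3: {A} ∪ {T} = {A,T} (union, +1)
FGNUVX@3: {G} ∪ {A,T} = {A,G,T} (union, +1)
VX@4: {G} ∪ {C} = {C,G} (union, +1)
FVX@4: {G} ∩ {C,G} = {G} (intersection, +0)
FNVX@4: {G} ∪ {C} = {C,G} (union, +1)
GU@4: {T} ∪ {C} = {C,T} (union, +1)
FGNUVX@4: {C,G} ∩ {C,T} = {C} (intersection, +0)
VX@5: {C} ∪ {G} = {C,G} (union, +1)
FVX@5: {T} ∪ {C,G} = {C,G,T} (union, +1)
FNVX@5: {C,G,T} ∩ {T} = {T} (intersection, +0)
GU@5: {A} ∪ {G} = {A,G} (union, +1)
FGNUVX@5: {T} ∪ {A,G} = {A,G,T} (union, +1)
VX@6: {C} ∪ {T} = {C,T} (union, +1)
FVX@6: {G} ∪ {C,T} = {C,G,T} (union, +1)
FNVX@6: {C,G,T} ∩ {G} = {G} (intersection, +0)
GU@6: {G} ∩ {G} = {G} (intersection, +0)
FGNUVX@6: {G} ∩ {G} = {G} (intersection, +0)
VX@7: {T} ∪ {C} = {C,T} (union, +1)
FVX@7: {A} ∪ {C,T} = {A,C,T} (union, +1)
FNVX@7: {A,C,T} ∩ {A} = {A} (intersection, +0)
GU@7: {A} ∪ {G} = {A,G} (union, +1)
FGNUVX@7: {A} ∩ {A,G} = {A} (intersection, +0)
per-site changes: [3, 3, 3, 4, 3, 4, 2, 3]; total = 25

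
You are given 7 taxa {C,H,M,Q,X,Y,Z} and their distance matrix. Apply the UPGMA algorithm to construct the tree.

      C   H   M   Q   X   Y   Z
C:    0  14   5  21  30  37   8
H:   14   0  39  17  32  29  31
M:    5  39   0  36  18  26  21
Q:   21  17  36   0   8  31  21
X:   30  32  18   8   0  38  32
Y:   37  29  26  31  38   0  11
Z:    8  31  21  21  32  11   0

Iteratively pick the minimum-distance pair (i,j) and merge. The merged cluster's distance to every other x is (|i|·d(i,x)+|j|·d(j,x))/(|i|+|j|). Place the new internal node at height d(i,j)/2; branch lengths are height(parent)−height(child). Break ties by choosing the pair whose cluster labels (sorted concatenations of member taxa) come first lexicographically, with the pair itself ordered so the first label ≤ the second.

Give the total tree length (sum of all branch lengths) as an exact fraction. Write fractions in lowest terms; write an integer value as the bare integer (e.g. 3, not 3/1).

step 1: merge (C,M) at d=5; branch lengths C→5/2, M→5/2; new cluster CM
  updated: d(CM,H)=53/2, d(CM,Q)=57/2, d(CM,X)=24, d(CM,Y)=63/2, d(CM,Z)=29/2
step 2: merge (Q,X) at d=8; branch lengths Q→4, X→4; new cluster QX
  updated: d(CM,QX)=105/4, d(H,QX)=49/2, d(QX,Y)=69/2, d(QX,Z)=53/2
step 3: merge (Y,Z) at d=11; branch lengths Y→11/2, Z→11/2; new cluster YZ
  updated: d(CM,YZ)=23, d(H,YZ)=30, d(QX,YZ)=61/2
step 4: merge (CM,YZ) at d=23; branch lengths CM→9, YZ→6; new cluster CMYZ
  updated: d(CMYZ,H)=113/4, d(CMYZ,QX)=227/8
step 5: merge (H,QX) at d=49/2; branch lengths H→49/4, QX→33/4; new cluster HQX
  updated: d(CMYZ,HQX)=85/3
step 6: merge (CMYZ,HQX) at d=85/3; branch lengths CMYZ→8/3, HQX→23/12; new cluster CHMQXYZ
final tree: (((C:5/2,M:5/2):9,(Y:11/2,Z:11/2):6):8/3,(H:49/4,(Q:4,X:4):33/4):23/12)
total length: 769/12

769/12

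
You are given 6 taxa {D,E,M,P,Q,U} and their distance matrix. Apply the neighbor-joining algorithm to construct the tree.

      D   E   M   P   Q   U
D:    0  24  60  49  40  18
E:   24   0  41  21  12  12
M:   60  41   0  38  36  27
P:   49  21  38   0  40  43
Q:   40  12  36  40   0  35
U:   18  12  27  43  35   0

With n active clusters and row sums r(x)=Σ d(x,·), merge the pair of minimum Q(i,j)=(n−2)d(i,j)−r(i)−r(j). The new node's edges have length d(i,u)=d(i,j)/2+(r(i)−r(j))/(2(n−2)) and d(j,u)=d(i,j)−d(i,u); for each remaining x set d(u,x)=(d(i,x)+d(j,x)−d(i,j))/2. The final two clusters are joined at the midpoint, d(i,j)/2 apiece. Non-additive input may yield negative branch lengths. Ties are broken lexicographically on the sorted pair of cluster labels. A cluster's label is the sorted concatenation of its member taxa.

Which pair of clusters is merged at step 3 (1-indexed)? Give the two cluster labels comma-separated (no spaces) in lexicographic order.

1. join D+U (d=18, Q=-254) ⇒ DU; edges |D|=16, |U|=2
  updated: d(DU,E)=9, d(DU,M)=69/2, d(DU,P)=37, d(DU,Q)=57/2
2. join M+P (d=38, Q=-343/2) ⇒ MP; edges |M|=85/4, |P|=67/4
  updated: d(DU,MP)=67/4, d(E,MP)=12, d(MP,Q)=19
3. join DU+E (d=9, Q=-277/4) ⇒ DEU; edges |DU|=157/16, |E|=-13/16
  updated: d(DEU,MP)=79/8, d(DEU,Q)=63/4
4. join DEU+MP (d=79/8, Q=-357/8) ⇒ DEMPU; edges |DEU|=53/16, |MP|=105/16
  updated: d(DEMPU,Q)=199/16
5. join DEMPU+Q (d=199/16) ⇒ DEMPQU; edges |DEMPU|=199/32, |Q|=199/32
final tree: ((((D:16,U:2):157/16,E:-13/16):53/16,(M:85/4,P:67/4):105/16):199/32,Q:199/32)
total length: 1397/16

DU,E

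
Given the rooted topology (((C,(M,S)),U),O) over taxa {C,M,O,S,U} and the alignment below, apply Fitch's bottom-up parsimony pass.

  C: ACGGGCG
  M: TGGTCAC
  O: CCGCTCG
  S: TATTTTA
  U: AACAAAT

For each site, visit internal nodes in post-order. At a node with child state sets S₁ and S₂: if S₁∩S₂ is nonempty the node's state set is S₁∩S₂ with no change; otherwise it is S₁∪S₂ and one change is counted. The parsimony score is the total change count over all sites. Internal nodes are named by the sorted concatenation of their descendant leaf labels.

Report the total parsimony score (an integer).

MS@0: {T} ∩ {T} = {T} (intersection, +0)
CMS@0: {A} ∪ {T} = {A,T} (union, +1)
CMSU@0: {A,T} ∩ {A} = {A} (intersection, +0)
CMOSU@0: {A} ∪ {C} = {A,C} (union, +1)
MS@1: {G} ∪ {A} = {A,G} (union, +1)
CMS@1: {C} ∪ {A,G} = {A,C,G} (union, +1)
CMSU@1: {A,C,G} ∩ {A} = {A} (intersection, +0)
CMOSU@1: {A} ∪ {C} = {A,C} (union, +1)
MS@2: {G} ∪ {T} = {G,T} (union, +1)
CMS@2: {G} ∩ {G,T} = {G} (intersection, +0)
CMSU@2: {G} ∪ {C} = {C,G} (union, +1)
CMOSU@2: {C,G} ∩ {G} = {G} (intersection, +0)
MS@3: {T} ∩ {T} = {T} (intersection, +0)
CMS@3: {G} ∪ {T} = {G,T} (union, +1)
CMSU@3: {G,T} ∪ {A} = {A,G,T} (union, +1)
CMOSU@3: {A,G,T} ∪ {C} = {A,C,G,T} (union, +1)
MS@4: {C} ∪ {T} = {C,T} (union, +1)
CMS@4: {G} ∪ {C,T} = {C,G,T} (union, +1)
CMSU@4: {C,G,T} ∪ {A} = {A,C,G,T} (union, +1)
CMOSU@4: {A,C,G,T} ∩ {T} = {T} (intersection, +0)
MS@5: {A} ∪ {T} = {A,T} (union, +1)
CMS@5: {C} ∪ {A,T} = {A,C,T} (union, +1)
CMSU@5: {A,C,T} ∩ {A} = {A} (intersection, +0)
CMOSU@5: {A} ∪ {C} = {A,C} (union, +1)
MS@6: {C} ∪ {A} = {A,C} (union, +1)
CMS@6: {G} ∪ {A,C} = {A,C,G} (union, +1)
CMSU@6: {A,C,G} ∪ {T} = {A,C,G,T} (union, +1)
CMOSU@6: {A,C,G,T} ∩ {G} = {G} (intersection, +0)
per-site changes: [2, 3, 2, 3, 3, 3, 3]; total = 19

19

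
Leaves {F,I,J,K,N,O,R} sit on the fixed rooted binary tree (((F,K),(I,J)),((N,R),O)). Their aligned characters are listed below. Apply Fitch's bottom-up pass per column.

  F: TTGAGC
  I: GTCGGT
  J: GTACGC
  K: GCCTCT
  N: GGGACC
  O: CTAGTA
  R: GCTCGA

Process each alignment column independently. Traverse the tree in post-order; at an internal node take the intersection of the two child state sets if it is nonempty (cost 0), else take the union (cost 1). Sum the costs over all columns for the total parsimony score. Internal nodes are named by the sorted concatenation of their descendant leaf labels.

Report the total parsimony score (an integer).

22

FK@0: {T} ∪ {G} = {G,T} (union, +1)
IJ@0: {G} ∩ {G} = {G} (intersection, +0)
FIJK@0: {G,T} ∩ {G} = {G} (intersection, +0)
NR@0: {G} ∩ {G} = {G} (intersection, +0)
NOR@0: {G} ∪ {C} = {C,G} (union, +1)
FIJKNOR@0: {G} ∩ {C,G} = {G} (intersection, +0)
FK@1: {T} ∪ {C} = {C,T} (union, +1)
IJ@1: {T} ∩ {T} = {T} (intersection, +0)
FIJK@1: {C,T} ∩ {T} = {T} (intersection, +0)
NR@1: {G} ∪ {C} = {C,G} (union, +1)
NOR@1: {C,G} ∪ {T} = {C,G,T} (union, +1)
FIJKNOR@1: {T} ∩ {C,G,T} = {T} (intersection, +0)
FK@2: {G} ∪ {C} = {C,G} (union, +1)
IJ@2: {C} ∪ {A} = {A,C} (union, +1)
FIJK@2: {C,G} ∩ {A,C} = {C} (intersection, +0)
NR@2: {G} ∪ {T} = {G,T} (union, +1)
NOR@2: {G,T} ∪ {A} = {A,G,T} (union, +1)
FIJKNOR@2: {C} ∪ {A,G,T} = {A,C,G,T} (union, +1)
FK@3: {A} ∪ {T} = {A,T} (union, +1)
IJ@3: {G} ∪ {C} = {C,G} (union, +1)
FIJK@3: {A,T} ∪ {C,G} = {A,C,G,T} (union, +1)
NR@3: {A} ∪ {C} = {A,C} (union, +1)
NOR@3: {A,C} ∪ {G} = {A,C,G} (union, +1)
FIJKNOR@3: {A,C,G,T} ∩ {A,C,G} = {A,C,G} (intersection, +0)
FK@4: {G} ∪ {C} = {C,G} (union, +1)
IJ@4: {G} ∩ {G} = {G} (intersection, +0)
FIJK@4: {C,G} ∩ {G} = {G} (intersection, +0)
NR@4: {C} ∪ {G} = {C,G} (union, +1)
NOR@4: {C,G} ∪ {T} = {C,G,T} (union, +1)
FIJKNOR@4: {G} ∩ {C,G,T} = {G} (intersection, +0)
FK@5: {C} ∪ {T} = {C,T} (union, +1)
IJ@5: {T} ∪ {C} = {C,T} (union, +1)
FIJK@5: {C,T} ∩ {C,T} = {C,T} (intersection, +0)
NR@5: {C} ∪ {A} = {A,C} (union, +1)
NOR@5: {A,C} ∩ {A} = {A} (intersection, +0)
FIJKNOR@5: {C,T} ∪ {A} = {A,C,T} (union, +1)
per-site changes: [2, 3, 5, 5, 3, 4]; total = 22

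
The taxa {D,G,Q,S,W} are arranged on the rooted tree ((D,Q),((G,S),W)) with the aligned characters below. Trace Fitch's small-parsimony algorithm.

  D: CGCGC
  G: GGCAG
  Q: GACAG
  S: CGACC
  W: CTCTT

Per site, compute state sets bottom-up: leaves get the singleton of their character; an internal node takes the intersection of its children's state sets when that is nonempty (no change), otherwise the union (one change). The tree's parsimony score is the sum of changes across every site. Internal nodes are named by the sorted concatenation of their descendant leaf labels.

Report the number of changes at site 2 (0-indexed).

site 0, node DQ: D={C} ∪ Q={G} → {C,G} (+1)
site 0, node GS: G={G} ∪ S={C} → {C,G} (+1)
site 0, node GSW: GS={C,G} ∩ W={C} → {C} (+0)
site 0, node DGQSW: DQ={C,G} ∩ GSW={C} → {C} (+0)
site 1, node DQ: D={G} ∪ Q={A} → {A,G} (+1)
site 1, node GS: G={G} ∩ S={G} → {G} (+0)
site 1, node GSW: GS={G} ∪ W={T} → {G,T} (+1)
site 1, node DGQSW: DQ={A,G} ∩ GSW={G,T} → {G} (+0)
site 2, node DQ: D={C} ∩ Q={C} → {C} (+0)
site 2, node GS: G={C} ∪ S={A} → {A,C} (+1)
site 2, node GSW: GS={A,C} ∩ W={C} → {C} (+0)
site 2, node DGQSW: DQ={C} ∩ GSW={C} → {C} (+0)
site 3, node DQ: D={G} ∪ Q={A} → {A,G} (+1)
site 3, node GS: G={A} ∪ S={C} → {A,C} (+1)
site 3, node GSW: GS={A,C} ∪ W={T} → {A,C,T} (+1)
site 3, node DGQSW: DQ={A,G} ∩ GSW={A,C,T} → {A} (+0)
site 4, node DQ: D={C} ∪ Q={G} → {C,G} (+1)
site 4, node GS: G={G} ∪ S={C} → {C,G} (+1)
site 4, node GSW: GS={C,G} ∪ W={T} → {C,G,T} (+1)
site 4, node DGQSW: DQ={C,G} ∩ GSW={C,G,T} → {C,G} (+0)
per-site changes: [2, 2, 1, 3, 3]; total = 11

1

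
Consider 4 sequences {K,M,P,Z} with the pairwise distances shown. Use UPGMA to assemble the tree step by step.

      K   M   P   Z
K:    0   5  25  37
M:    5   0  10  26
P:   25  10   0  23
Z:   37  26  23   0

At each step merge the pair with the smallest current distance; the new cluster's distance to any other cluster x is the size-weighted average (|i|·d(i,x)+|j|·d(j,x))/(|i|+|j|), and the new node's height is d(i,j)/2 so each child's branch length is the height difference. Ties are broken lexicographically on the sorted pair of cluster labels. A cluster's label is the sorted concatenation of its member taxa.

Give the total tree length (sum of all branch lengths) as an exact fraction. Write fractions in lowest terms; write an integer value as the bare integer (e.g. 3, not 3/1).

1. join K+M (d=5) ⇒ KM; edges |K|=5/2, |M|=5/2
  updated: d(KM,P)=35/2, d(KM,Z)=63/2
2. join KM+P (d=35/2) ⇒ KMP; edges |KM|=25/4, |P|=35/4
  updated: d(KMP,Z)=86/3
3. join KMP+Z (d=86/3) ⇒ KMPZ; edges |KMP|=67/12, |Z|=43/3
final tree: (((K:5/2,M:5/2):25/4,P:35/4):67/12,Z:43/3)
total length: 479/12

479/12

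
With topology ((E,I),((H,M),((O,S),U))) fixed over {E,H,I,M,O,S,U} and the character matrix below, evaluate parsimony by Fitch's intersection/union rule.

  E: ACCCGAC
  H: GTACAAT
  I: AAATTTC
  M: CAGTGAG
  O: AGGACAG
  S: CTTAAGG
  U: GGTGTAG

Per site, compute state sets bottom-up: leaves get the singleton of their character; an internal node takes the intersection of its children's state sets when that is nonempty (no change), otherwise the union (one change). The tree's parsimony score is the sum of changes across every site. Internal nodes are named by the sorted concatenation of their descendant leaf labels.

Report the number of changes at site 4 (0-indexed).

5

site 0, node EI: E={A} ∩ I={A} → {A} (+0)
site 0, node HM: H={G} ∪ M={C} → {C,G} (+1)
site 0, node OS: O={A} ∪ S={C} → {A,C} (+1)
site 0, node OSU: OS={A,C} ∪ U={G} → {A,C,G} (+1)
site 0, node HMOSU: HM={C,G} ∩ OSU={A,C,G} → {C,G} (+0)
site 0, node EHIMOSU: EI={A} ∪ HMOSU={C,G} → {A,C,G} (+1)
site 1, node EI: E={C} ∪ I={A} → {A,C} (+1)
site 1, node HM: H={T} ∪ M={A} → {A,T} (+1)
site 1, node OS: O={G} ∪ S={T} → {G,T} (+1)
site 1, node OSU: OS={G,T} ∩ U={G} → {G} (+0)
site 1, node HMOSU: HM={A,T} ∪ OSU={G} → {A,G,T} (+1)
site 1, node EHIMOSU: EI={A,C} ∩ HMOSU={A,G,T} → {A} (+0)
site 2, node EI: E={C} ∪ I={A} → {A,C} (+1)
site 2, node HM: H={A} ∪ M={G} → {A,G} (+1)
site 2, node OS: O={G} ∪ S={T} → {G,T} (+1)
site 2, node OSU: OS={G,T} ∩ U={T} → {T} (+0)
site 2, node HMOSU: HM={A,G} ∪ OSU={T} → {A,G,T} (+1)
site 2, node EHIMOSU: EI={A,C} ∩ HMOSU={A,G,T} → {A} (+0)
site 3, node EI: E={C} ∪ I={T} → {C,T} (+1)
site 3, node HM: H={C} ∪ M={T} → {C,T} (+1)
site 3, node OS: O={A} ∩ S={A} → {A} (+0)
site 3, node OSU: OS={A} ∪ U={G} → {A,G} (+1)
site 3, node HMOSU: HM={C,T} ∪ OSU={A,G} → {A,C,G,T} (+1)
site 3, node EHIMOSU: EI={C,T} ∩ HMOSU={A,C,G,T} → {C,T} (+0)
site 4, node EI: E={G} ∪ I={T} → {G,T} (+1)
site 4, node HM: H={A} ∪ M={G} → {A,G} (+1)
site 4, node OS: O={C} ∪ S={A} → {A,C} (+1)
site 4, node OSU: OS={A,C} ∪ U={T} → {A,C,T} (+1)
site 4, node HMOSU: HM={A,G} ∩ OSU={A,C,T} → {A} (+0)
site 4, node EHIMOSU: EI={G,T} ∪ HMOSU={A} → {A,G,T} (+1)
site 5, node EI: E={A} ∪ I={T} → {A,T} (+1)
site 5, node HM: H={A} ∩ M={A} → {A} (+0)
site 5, node OS: O={A} ∪ S={G} → {A,G} (+1)
site 5, node OSU: OS={A,G} ∩ U={A} → {A} (+0)
site 5, node HMOSU: HM={A} ∩ OSU={A} → {A} (+0)
site 5, node EHIMOSU: EI={A,T} ∩ HMOSU={A} → {A} (+0)
site 6, node EI: E={C} ∩ I={C} → {C} (+0)
site 6, node HM: H={T} ∪ M={G} → {G,T} (+1)
site 6, node OS: O={G} ∩ S={G} → {G} (+0)
site 6, node OSU: OS={G} ∩ U={G} → {G} (+0)
site 6, node HMOSU: HM={G,T} ∩ OSU={G} → {G} (+0)
site 6, node EHIMOSU: EI={C} ∪ HMOSU={G} → {C,G} (+1)
per-site changes: [4, 4, 4, 4, 5, 2, 2]; total = 25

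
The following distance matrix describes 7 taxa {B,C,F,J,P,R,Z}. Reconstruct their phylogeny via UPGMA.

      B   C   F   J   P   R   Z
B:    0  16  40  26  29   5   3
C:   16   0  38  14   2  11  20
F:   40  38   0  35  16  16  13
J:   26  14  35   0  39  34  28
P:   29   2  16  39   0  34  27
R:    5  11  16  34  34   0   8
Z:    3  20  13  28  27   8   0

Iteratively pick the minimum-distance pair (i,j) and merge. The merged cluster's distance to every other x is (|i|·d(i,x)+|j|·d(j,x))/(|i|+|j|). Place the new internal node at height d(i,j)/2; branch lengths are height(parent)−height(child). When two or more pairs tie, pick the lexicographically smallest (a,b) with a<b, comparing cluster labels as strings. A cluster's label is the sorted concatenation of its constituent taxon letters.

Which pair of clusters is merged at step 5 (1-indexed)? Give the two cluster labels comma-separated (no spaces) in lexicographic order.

iteration 1: select C,P (d=2); attach at lengths (1, 1); label the merged cluster CP
  updated: d(B,CP)=45/2, d(CP,F)=27, d(CP,J)=53/2, d(CP,R)=45/2, d(CP,Z)=47/2
iteration 2: select B,Z (d=3); attach at lengths (3/2, 3/2); label the merged cluster BZ
  updated: d(BZ,CP)=23, d(BZ,F)=53/2, d(BZ,J)=27, d(BZ,R)=13/2
iteration 3: select BZ,R (d=13/2); attach at lengths (7/4, 13/4); label the merged cluster BRZ
  updated: d(BRZ,CP)=137/6, d(BRZ,F)=23, d(BRZ,J)=88/3
iteration 4: select BRZ,CP (d=137/6); attach at lengths (49/6, 125/12); label the merged cluster BCPRZ
  updated: d(BCPRZ,F)=123/5, d(BCPRZ,J)=141/5
iteration 5: select BCPRZ,F (d=123/5); attach at lengths (53/60, 123/10); label the merged cluster BCFPRZ
  updated: d(BCFPRZ,J)=88/3
iteration 6: select BCFPRZ,J (d=88/3); attach at lengths (71/30, 44/3); label the merged cluster BCFJPRZ
final tree: (((((B:3/2,Z:3/2):7/4,R:13/4):49/6,(C:1,P:1):125/12):53/60,F:123/10):71/30,J:44/3)
total length: 294/5

BCPRZ,F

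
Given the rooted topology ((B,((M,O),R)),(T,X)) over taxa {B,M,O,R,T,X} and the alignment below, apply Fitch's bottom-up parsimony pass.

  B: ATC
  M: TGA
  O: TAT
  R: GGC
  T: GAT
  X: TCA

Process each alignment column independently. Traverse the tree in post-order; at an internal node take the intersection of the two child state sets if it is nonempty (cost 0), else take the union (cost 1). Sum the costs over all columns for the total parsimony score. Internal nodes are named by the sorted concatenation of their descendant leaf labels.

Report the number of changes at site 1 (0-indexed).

4

[col 0] MO: children M:{T}, O:{T} ∩→ {T}; cost 0
[col 0] MOR: children MO:{T}, R:{G} ∪→ {G,T}; cost 1
[col 0] BMOR: children B:{A}, MOR:{G,T} ∪→ {A,G,T}; cost 1
[col 0] TX: children T:{G}, X:{T} ∪→ {G,T}; cost 1
[col 0] BMORTX: children BMOR:{A,G,T}, TX:{G,T} ∩→ {G,T}; cost 0
[col 1] MO: children M:{G}, O:{A} ∪→ {A,G}; cost 1
[col 1] MOR: children MO:{A,G}, R:{G} ∩→ {G}; cost 0
[col 1] BMOR: children B:{T}, MOR:{G} ∪→ {G,T}; cost 1
[col 1] TX: children T:{A}, X:{C} ∪→ {A,C}; cost 1
[col 1] BMORTX: children BMOR:{G,T}, TX:{A,C} ∪→ {A,C,G,T}; cost 1
[col 2] MO: children M:{A}, O:{T} ∪→ {A,T}; cost 1
[col 2] MOR: children MO:{A,T}, R:{C} ∪→ {A,C,T}; cost 1
[col 2] BMOR: children B:{C}, MOR:{A,C,T} ∩→ {C}; cost 0
[col 2] TX: children T:{T}, X:{A} ∪→ {A,T}; cost 1
[col 2] BMORTX: children BMOR:{C}, TX:{A,T} ∪→ {A,C,T}; cost 1
per-site changes: [3, 4, 4]; total = 11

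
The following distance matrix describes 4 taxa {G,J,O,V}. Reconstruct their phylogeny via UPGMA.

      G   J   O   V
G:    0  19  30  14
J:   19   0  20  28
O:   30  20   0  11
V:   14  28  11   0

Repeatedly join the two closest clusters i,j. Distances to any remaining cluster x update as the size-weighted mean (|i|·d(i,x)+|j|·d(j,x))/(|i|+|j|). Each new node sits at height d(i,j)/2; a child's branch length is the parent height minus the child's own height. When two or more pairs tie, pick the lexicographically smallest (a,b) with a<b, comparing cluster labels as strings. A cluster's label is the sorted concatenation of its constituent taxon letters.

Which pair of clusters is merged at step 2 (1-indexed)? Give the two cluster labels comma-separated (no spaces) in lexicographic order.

G,J

iteration 1: select O,V (d=11); attach at lengths (11/2, 11/2); label the merged cluster OV
  updated: d(G,OV)=22, d(J,OV)=24
iteration 2: select G,J (d=19); attach at lengths (19/2, 19/2); label the merged cluster GJ
  updated: d(GJ,OV)=23
iteration 3: select GJ,OV (d=23); attach at lengths (2, 6); label the merged cluster GJOV
final tree: ((G:19/2,J:19/2):2,(O:11/2,V:11/2):6)
total length: 38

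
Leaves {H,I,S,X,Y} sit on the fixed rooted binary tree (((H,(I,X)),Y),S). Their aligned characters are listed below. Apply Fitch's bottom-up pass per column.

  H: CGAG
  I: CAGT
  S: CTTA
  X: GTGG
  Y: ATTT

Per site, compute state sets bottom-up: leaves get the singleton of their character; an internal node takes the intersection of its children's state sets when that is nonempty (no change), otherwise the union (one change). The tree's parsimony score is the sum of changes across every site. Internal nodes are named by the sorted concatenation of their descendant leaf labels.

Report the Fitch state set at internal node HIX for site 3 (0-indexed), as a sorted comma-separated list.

G

[col 0] IX: children I:{C}, X:{G} ∪→ {C,G}; cost 1
[col 0] HIX: children H:{C}, IX:{C,G} ∩→ {C}; cost 0
[col 0] HIXY: children HIX:{C}, Y:{A} ∪→ {A,C}; cost 1
[col 0] HISXY: children HIXY:{A,C}, S:{C} ∩→ {C}; cost 0
[col 1] IX: children I:{A}, X:{T} ∪→ {A,T}; cost 1
[col 1] HIX: children H:{G}, IX:{A,T} ∪→ {A,G,T}; cost 1
[col 1] HIXY: children HIX:{A,G,T}, Y:{T} ∩→ {T}; cost 0
[col 1] HISXY: children HIXY:{T}, S:{T} ∩→ {T}; cost 0
[col 2] IX: children I:{G}, X:{G} ∩→ {G}; cost 0
[col 2] HIX: children H:{A}, IX:{G} ∪→ {A,G}; cost 1
[col 2] HIXY: children HIX:{A,G}, Y:{T} ∪→ {A,G,T}; cost 1
[col 2] HISXY: children HIXY:{A,G,T}, S:{T} ∩→ {T}; cost 0
[col 3] IX: children I:{T}, X:{G} ∪→ {G,T}; cost 1
[col 3] HIX: children H:{G}, IX:{G,T} ∩→ {G}; cost 0
[col 3] HIXY: children HIX:{G}, Y:{T} ∪→ {G,T}; cost 1
[col 3] HISXY: children HIXY:{G,T}, S:{A} ∪→ {A,G,T}; cost 1
per-site changes: [2, 2, 2, 3]; total = 9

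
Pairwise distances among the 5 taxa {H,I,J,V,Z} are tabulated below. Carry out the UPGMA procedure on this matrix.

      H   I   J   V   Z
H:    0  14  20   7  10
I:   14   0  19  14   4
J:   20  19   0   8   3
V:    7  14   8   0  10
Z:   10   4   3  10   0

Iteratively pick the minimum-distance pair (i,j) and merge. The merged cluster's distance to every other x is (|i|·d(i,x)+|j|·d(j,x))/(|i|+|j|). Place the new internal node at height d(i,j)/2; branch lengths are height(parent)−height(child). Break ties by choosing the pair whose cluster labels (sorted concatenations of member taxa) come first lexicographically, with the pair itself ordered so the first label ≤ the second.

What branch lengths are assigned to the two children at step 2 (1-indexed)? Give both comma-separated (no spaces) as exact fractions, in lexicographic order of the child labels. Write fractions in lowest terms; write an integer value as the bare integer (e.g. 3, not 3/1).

iteration 1: select J,Z (d=3); attach at lengths (3/2, 3/2); label the merged cluster JZ
  updated: d(H,JZ)=15, d(I,JZ)=23/2, d(JZ,V)=9
iteration 2: select H,V (d=7); attach at lengths (7/2, 7/2); label the merged cluster HV
  updated: d(HV,I)=14, d(HV,JZ)=12
iteration 3: select I,JZ (d=23/2); attach at lengths (23/4, 17/4); label the merged cluster IJZ
  updated: d(HV,IJZ)=38/3
iteration 4: select HV,IJZ (d=38/3); attach at lengths (17/6, 7/12); label the merged cluster HIJVZ
final tree: ((H:7/2,V:7/2):17/6,(I:23/4,(J:3/2,Z:3/2):17/4):7/12)
total length: 281/12

7/2,7/2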